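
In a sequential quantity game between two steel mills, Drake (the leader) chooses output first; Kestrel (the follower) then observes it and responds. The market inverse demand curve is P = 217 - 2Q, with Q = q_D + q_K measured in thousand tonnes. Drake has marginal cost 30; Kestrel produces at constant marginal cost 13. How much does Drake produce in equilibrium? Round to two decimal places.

42.50

The follower Kestrel best-responds to any q_D: π_K = (217 - 2Q)q_K - 13q_K.
Follower FOC: 204 - 2q_D - 4q_K = 0, so q_K(q_D) = (204 - 2q_D)/4.
Drake substitutes q_K(q_D) into its own profit: π_D = q_D(217 - 2q_D - (204 - 2q_D)/2) - 30q_D = (115 - q_D)q_D - 30q_D.
Maximising: ∂π_D/∂q_D = 85 - 2q_D = 0, giving q_D = 85/2.
Then q_K = (204 - 2·(85/2))/4 = 119/4.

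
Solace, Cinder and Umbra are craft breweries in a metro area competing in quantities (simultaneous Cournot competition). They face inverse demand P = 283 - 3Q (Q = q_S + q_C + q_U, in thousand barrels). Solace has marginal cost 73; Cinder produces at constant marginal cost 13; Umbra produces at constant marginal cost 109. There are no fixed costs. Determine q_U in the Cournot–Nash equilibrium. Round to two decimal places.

Solace's profit: π_S = (283 - 3Q)q_S - (73q_S). Setting ∂π_S/∂q_S = 0: 210 - 6q_S - 3(q_C + q_U) = 0.
Cinder's first-order condition: 270 - 6q_C - 3(q_S + q_U) = 0.
Umbra's profit: π_U = (283 - 3Q)q_U - (109q_U). Setting ∂π_U/∂q_U = 0: 174 - 6q_U - 3(q_S + q_C) = 0.
Summing all 3 equations gives 654 − 12Q = 0, hence Q = 109/2.
Back-substituting: q_S = (210 − 327/2)/3 = 31/2, q_C = (270 − 327/2)/3 = 71/2, q_U = (174 − 327/2)/3 = 7/2.

3.50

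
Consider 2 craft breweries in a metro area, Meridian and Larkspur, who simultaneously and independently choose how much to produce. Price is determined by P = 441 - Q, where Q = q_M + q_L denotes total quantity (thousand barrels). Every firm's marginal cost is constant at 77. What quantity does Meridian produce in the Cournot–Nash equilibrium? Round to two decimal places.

A representative firm's profit is π_i = q_i(441 - Q) - 77q_i.
Setting ∂π_i/∂q_i = 0 with rivals' quantities fixed: 364 - 2q_i - q_j = 0.
By symmetry each firm produces the same amount; substituting q_j = q_i yields q_i = 364/3.

121.33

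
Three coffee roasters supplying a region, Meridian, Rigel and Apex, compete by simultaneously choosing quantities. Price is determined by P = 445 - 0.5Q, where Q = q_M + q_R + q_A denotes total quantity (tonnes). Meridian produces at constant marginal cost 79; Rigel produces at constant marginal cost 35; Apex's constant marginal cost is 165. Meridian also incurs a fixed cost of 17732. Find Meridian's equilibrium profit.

3076

Meridian's profit: π_M = (445 - 0.5Q)q_M - (79q_M). Setting ∂π_M/∂q_M = 0: 366 - q_M - (1/2)(q_R + q_A) = 0.
Rigel's profit: π_R = (445 - 0.5Q)q_R - (35q_R). Setting ∂π_R/∂q_R = 0: 410 - q_R - (1/2)(q_M + q_A) = 0.
Apex's first-order condition: 280 - q_A - (1/2)(q_M + q_R) = 0.
Adding the 3 first-order conditions: 1056 − 2Q = 0, so Q = 528.
Back-substituting: q_M = (366 − 264)/(1/2) = 204, q_R = (410 − 264)/(1/2) = 292, q_A = (280 − 264)/(1/2) = 32.
Price P = 445 - (1/2)·528 = 181.
Meridian's profit: (181 - 79)·204 - 17732 = 3076.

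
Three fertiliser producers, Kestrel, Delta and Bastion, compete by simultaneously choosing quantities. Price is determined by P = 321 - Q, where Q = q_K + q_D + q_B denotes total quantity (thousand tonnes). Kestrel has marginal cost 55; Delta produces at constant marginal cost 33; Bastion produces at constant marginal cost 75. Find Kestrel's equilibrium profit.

4356

Kestrel's profit: π_K = (321 - Q)q_K - (55q_K). Setting ∂π_K/∂q_K = 0: 266 - 2q_K - (q_D + q_B) = 0.
Delta's profit: π_D = (321 - Q)q_D - (33q_D). Setting ∂π_D/∂q_D = 0: 288 - 2q_D - (q_K + q_B) = 0.
Bastion's first-order condition: 246 - 2q_B - (q_K + q_D) = 0.
Summing all 3 equations gives 800 − 4Q = 0, hence Q = 200.
Back-substituting: q_K = (266 − 200) = 66, q_D = (288 − 200) = 88, q_B = (246 − 200) = 46.
Price P = 321 - 200 = 121.
Kestrel's profit: (121 - 55)·66 = 4356.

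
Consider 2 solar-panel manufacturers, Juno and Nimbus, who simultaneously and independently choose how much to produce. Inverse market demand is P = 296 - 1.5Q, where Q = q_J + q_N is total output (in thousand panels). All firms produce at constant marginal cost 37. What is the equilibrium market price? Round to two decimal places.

123.33

A representative firm's profit is π_i = q_i(296 - 1.5Q) - 37q_i.
First-order condition (treating rivals' output as given): 259 - 3q_i - (3/2)q_j = 0.
With identical firms every q_j equals q_i, so q_j = q_i and 259 = (9/2)q_i, giving q_i = 518/9.
Total output Q = 1036/9, so price P = 296 - (3/2)·(1036/9) = 370/3.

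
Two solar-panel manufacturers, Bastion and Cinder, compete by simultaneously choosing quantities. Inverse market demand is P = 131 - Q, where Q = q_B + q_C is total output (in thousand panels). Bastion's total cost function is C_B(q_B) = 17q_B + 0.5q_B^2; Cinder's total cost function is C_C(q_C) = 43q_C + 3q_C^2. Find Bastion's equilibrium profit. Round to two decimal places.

Bastion's profit: π_B = (131 - Q)q_B - (17q_B + (1/2)q_B²). Setting ∂π_B/∂q_B = 0: 114 - 3q_B - (q_C) = 0.
Cinder's profit: π_C = (131 - Q)q_C - (43q_C + 3q_C²). Setting ∂π_C/∂q_C = 0: 88 - 8q_C - (q_B) = 0.
Rearranging gives the reaction functions q_B = (114 - q_C)/3 and q_C = (88 - q_B)/8.
Substituting one into the other gives q_B = 824/23 and q_C = 150/23.
Price P = 131 - 974/23 = 88.6522.
Bastion's profit: 88.6522·(824/23) - 17·(824/23) - (1/2)(824/23)² = 1925.2628.

1925.26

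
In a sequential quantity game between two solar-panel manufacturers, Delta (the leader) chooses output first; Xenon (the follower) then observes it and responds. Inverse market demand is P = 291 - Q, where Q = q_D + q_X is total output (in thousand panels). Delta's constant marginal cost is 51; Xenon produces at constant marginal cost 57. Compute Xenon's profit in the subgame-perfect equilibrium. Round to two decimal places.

The follower Xenon best-responds to any q_D: π_X = (291 - Q)q_X - 57q_X.
∂π_X/∂q_X = 234 - q_D - 2q_X = 0 gives the reaction function q_X = (234 - q_D)/2.
Delta substitutes q_X(q_D) into its own profit: π_D = q_D(291 - q_D - (234 - q_D)/2) - 51q_D = (174 - (1/2)q_D)q_D - 51q_D.
Leader FOC: 123 - q_D = 0, so q_D = 123.
Then q_X = (234 - 123)/2 = 111/2.
Price P = 291 - 357/2 = 225/2.
Xenon's profit: (225/2 - 57)·(111/2) = 3080.2500.

3080.25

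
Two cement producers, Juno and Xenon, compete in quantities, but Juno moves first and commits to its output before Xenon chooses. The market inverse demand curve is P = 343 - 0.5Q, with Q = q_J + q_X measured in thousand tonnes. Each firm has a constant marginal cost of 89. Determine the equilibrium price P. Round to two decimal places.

152.50

Solve by backward induction. Given q_J, the follower Xenon maximises π_X = (343 - (1/2)q_J - (1/2)q_X)q_X - 89q_X.
Follower FOC: 254 - (1/2)q_J - q_X = 0, so q_X(q_J) = (254 - (1/2)q_J).
Juno substitutes q_X(q_J) into its own profit: π_J = q_J(343 - (1/2)q_J - (254 - (1/2)q_J)/2) - 89q_J = (216 - (1/4)q_J)q_J - 89q_J.
Maximising: ∂π_J/∂q_J = 127 - (1/2)q_J = 0, giving q_J = 254.
Then q_X = (254 - (1/2)·254) = 127.
Total output Q = 381, so price P = 343 - (1/2)·381 = 305/2.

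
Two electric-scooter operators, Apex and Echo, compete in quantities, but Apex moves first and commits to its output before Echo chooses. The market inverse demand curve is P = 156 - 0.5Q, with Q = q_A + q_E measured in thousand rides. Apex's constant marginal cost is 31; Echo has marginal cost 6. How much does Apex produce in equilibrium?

100

The follower Echo best-responds to any q_A: π_E = (156 - 0.5Q)q_E - 6q_E.
Setting the follower's marginal profit to zero, 150 - (1/2)q_A - q_E = 0, i.e. q_E = (150 - (1/2)q_A).
The leader anticipates this reaction. Substituting into P = 156 - 0.5Q gives P = 81 - (1/4)q_A, so π_A = (81 - (1/4)q_A)q_A - 31q_A.
Maximising: ∂π_A/∂q_A = 50 - (1/2)q_A = 0, giving q_A = 100.
Then q_E = (150 - (1/2)·100) = 100.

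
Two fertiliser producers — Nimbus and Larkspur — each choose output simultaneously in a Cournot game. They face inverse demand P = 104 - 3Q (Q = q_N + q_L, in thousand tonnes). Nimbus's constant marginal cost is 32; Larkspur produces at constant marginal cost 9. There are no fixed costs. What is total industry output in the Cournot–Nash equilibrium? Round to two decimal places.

18.56

Nimbus's profit: π_N = (104 - 3Q)q_N - (32q_N). Setting ∂π_N/∂q_N = 0: 72 - 6q_N - 3(q_L) = 0.
Larkspur's profit: π_L = (104 - 3Q)q_L - (9q_L). Setting ∂π_L/∂q_L = 0: 95 - 6q_L - 3(q_N) = 0.
Rearranging gives the reaction functions q_N = (72 - 3q_L)/6 and q_L = (95 - 3q_N)/6.
Solving the pair: q_N = 49/9, q_L = 118/9.
Total output Q = 49/9 + 118/9 = 167/9.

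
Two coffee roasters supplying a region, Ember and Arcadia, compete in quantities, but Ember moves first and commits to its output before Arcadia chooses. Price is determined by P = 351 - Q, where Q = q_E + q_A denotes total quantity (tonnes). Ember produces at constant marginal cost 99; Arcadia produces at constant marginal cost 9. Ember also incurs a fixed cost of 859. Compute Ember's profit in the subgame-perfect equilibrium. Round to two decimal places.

Solve by backward induction. Given q_E, the follower Arcadia maximises π_A = (351 - q_E - q_A)q_A - 9q_A.
∂π_A/∂q_A = 342 - q_E - 2q_A = 0 gives the reaction function q_A = (342 - q_E)/2.
Ember substitutes q_A(q_E) into its own profit: π_E = q_E(351 - q_E - (342 - q_E)/2) - 99q_E = (180 - (1/2)q_E)q_E - 99q_E.
The leader's first-order condition 81 - q_E = 0 yields q_E = 81.
Then q_A = (342 - 81)/2 = 261/2.
Price P = 351 - 423/2 = 279/2.
Ember's profit: (279/2 - 99)·81 - 859 = 2421.5000.

2421.50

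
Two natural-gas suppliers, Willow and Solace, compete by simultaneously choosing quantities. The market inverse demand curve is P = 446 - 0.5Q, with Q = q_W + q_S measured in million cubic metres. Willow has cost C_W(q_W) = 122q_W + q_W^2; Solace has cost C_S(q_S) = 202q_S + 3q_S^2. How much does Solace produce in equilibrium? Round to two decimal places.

27.47

Willow's profit: π_W = (446 - 0.5Q)q_W - (122q_W + q_W²). Setting ∂π_W/∂q_W = 0: 324 - 3q_W - (1/2)(q_S) = 0.
Solace's profit: π_S = (446 - 0.5Q)q_S - (202q_S + 3q_S²). Setting ∂π_S/∂q_S = 0: 244 - 7q_S - (1/2)(q_W) = 0.
Rearranging gives the reaction functions q_W = (324 - (1/2)q_S)/3 and q_S = (244 - (1/2)q_W)/7.
Substituting one into the other gives q_W = 103.4217 and q_S = 27.4699.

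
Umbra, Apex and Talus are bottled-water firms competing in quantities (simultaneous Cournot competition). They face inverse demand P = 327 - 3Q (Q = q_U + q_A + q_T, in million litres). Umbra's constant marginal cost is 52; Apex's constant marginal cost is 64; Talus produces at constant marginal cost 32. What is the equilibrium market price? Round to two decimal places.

Umbra's profit: π_U = (327 - 3Q)q_U - (52q_U). Setting ∂π_U/∂q_U = 0: 275 - 6q_U - 3(q_A + q_T) = 0.
Apex's first-order condition: 263 - 6q_A - 3(q_U + q_T) = 0.
Talus's first-order condition: 295 - 6q_T - 3(q_U + q_A) = 0.
Summing all 3 equations gives 833 − 12Q = 0, hence Q = 833/12.
Back-substituting: q_U = (275 − 833/4)/3 = 89/4, q_A = (263 − 833/4)/3 = 73/4, q_T = (295 − 833/4)/3 = 347/12.
Total output Q = 833/12, so price P = 327 - 3·(833/12) = 475/4.

118.75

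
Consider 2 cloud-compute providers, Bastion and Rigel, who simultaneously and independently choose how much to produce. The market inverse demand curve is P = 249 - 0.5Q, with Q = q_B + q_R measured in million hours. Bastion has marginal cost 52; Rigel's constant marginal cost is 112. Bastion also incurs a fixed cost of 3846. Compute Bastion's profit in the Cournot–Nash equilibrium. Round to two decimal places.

10831.56

Bastion's profit: π_B = (249 - 0.5Q)q_B - (52q_B). Setting ∂π_B/∂q_B = 0: 197 - q_B - (1/2)(q_R) = 0.
Rigel's profit: π_R = (249 - 0.5Q)q_R - (112q_R). Setting ∂π_R/∂q_R = 0: 137 - q_R - (1/2)(q_B) = 0.
Best responses: q_B = (197 - (1/2)q_R), q_R = (137 - (1/2)q_B).
Solving the pair: q_B = 514/3, q_R = 154/3.
Price P = 249 - (1/2)·(668/3) = 413/3.
Bastion's profit: (413/3 - 52)·(514/3) - 3846 = 10831.5556.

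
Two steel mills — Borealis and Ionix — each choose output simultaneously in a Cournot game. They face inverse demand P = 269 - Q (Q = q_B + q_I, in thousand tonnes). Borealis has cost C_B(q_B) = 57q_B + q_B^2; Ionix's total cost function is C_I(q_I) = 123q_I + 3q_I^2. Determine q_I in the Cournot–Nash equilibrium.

Borealis's profit: π_B = (269 - Q)q_B - (57q_B + q_B²). Setting ∂π_B/∂q_B = 0: 212 - 4q_B - (q_I) = 0.
Ionix's first-order condition: 146 - 8q_I - (q_B) = 0.
So q_B = (212 - q_I)/4 and q_I = (146 - q_B)/8.
Solving the pair: q_B = 50, q_I = 12.

12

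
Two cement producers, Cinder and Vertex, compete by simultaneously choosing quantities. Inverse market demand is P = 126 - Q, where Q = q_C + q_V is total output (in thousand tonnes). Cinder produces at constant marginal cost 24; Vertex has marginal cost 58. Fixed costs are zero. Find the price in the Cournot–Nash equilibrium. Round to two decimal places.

69.33

Cinder's profit: π_C = (126 - Q)q_C - (24q_C). Setting ∂π_C/∂q_C = 0: 102 - 2q_C - (q_V) = 0.
Vertex's first-order condition: 68 - 2q_V - (q_C) = 0.
Best responses: q_C = (102 - q_V)/2, q_V = (68 - q_C)/2.
Substituting one into the other gives q_C = 136/3 and q_V = 34/3.
Total output Q = 170/3, so price P = 126 - 170/3 = 208/3.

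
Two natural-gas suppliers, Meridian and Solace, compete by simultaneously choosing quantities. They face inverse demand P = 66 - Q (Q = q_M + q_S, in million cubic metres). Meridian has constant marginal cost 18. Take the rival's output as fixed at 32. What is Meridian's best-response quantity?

With the rival's output fixed at 32, Meridian's profit is π_M = (66 - 32 - q_M)q_M - (18q_M) = (34 - q_M)q_M - (18q_M).
∂π_M/∂q_M = 16 - 2q_M = 0, so q_M = 8.

8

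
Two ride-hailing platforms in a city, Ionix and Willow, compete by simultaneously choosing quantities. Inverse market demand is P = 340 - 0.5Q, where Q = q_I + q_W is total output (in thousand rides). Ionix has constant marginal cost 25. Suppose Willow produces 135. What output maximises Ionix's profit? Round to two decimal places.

With the rival's output fixed at 135, Ionix's profit is π_I = (340 - (1/2)·135 - (1/2)q_I)q_I - (25q_I) = (545/2 - (1/2)q_I)q_I - (25q_I).
∂π_I/∂q_I = 495/2 - q_I = 0, so q_I = 495/2.

247.50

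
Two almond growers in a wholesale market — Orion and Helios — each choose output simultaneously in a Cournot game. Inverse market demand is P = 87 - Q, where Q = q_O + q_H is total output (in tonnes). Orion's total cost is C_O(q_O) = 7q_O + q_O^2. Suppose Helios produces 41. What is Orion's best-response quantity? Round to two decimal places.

With the rival's output fixed at 41, Orion's profit is π_O = (87 - 41 - q_O)q_O - (7q_O + q_O²) = (46 - q_O)q_O - (7q_O + q_O²).
∂π_O/∂q_O = 39 - 4q_O = 0, so q_O = 39/4.

9.75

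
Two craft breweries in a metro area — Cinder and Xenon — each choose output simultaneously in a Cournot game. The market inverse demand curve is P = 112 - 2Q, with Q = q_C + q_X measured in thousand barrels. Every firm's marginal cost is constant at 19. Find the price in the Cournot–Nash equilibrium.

Each firm earns π_i = (112 - 2Q)q_i - 19q_i.
Setting ∂π_i/∂q_i = 0 with rivals' quantities fixed: 93 - 4q_i - 2q_j = 0.
With identical firms every q_j equals q_i, so q_j = q_i and 93 = 6q_i, giving q_i = 31/2.
Total output Q = 31, so price P = 112 - 2·31 = 50.

50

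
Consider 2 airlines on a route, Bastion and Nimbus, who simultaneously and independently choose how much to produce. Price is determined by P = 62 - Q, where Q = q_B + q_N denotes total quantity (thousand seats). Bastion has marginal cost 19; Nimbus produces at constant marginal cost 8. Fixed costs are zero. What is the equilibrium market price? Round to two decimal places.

Bastion's profit: π_B = (62 - Q)q_B - (19q_B). Setting ∂π_B/∂q_B = 0: 43 - 2q_B - (q_N) = 0.
Nimbus's profit: π_N = (62 - Q)q_N - (8q_N). Setting ∂π_N/∂q_N = 0: 54 - 2q_N - (q_B) = 0.
Rearranging gives the reaction functions q_B = (43 - q_N)/2 and q_N = (54 - q_B)/2.
Substituting one into the other gives q_B = 32/3 and q_N = 65/3.
Total output Q = 97/3, so price P = 62 - 97/3 = 89/3.

29.67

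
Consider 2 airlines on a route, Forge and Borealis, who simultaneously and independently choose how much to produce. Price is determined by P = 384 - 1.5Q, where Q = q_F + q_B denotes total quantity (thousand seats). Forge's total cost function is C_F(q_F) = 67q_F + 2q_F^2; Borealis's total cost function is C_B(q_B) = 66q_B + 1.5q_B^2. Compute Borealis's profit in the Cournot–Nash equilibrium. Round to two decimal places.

Forge's profit: π_F = (384 - 1.5Q)q_F - (67q_F + 2q_F²). Setting ∂π_F/∂q_F = 0: 317 - 7q_F - (3/2)(q_B) = 0.
Borealis's profit: π_B = (384 - 1.5Q)q_B - (66q_B + (3/2)q_B²). Setting ∂π_B/∂q_B = 0: 318 - 6q_B - (3/2)(q_F) = 0.
Rearranging gives the reaction functions q_F = (317 - (3/2)q_B)/7 and q_B = (318 - (3/2)q_F)/6.
Substituting one into the other gives q_F = 1900/53 and q_B = 44.0377.
Price P = 384 - (3/2)·79.8868 = 264.1698.
Borealis's profit: 264.1698·44.0377 - 66·44.0377 - (3/2)·44.0377² = 5817.9665.

5817.97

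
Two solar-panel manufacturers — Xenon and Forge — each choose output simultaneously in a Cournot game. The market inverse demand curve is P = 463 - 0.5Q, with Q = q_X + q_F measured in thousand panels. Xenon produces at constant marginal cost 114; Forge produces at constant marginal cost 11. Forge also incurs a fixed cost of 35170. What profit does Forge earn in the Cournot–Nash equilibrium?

33280

Xenon's profit: π_X = (463 - 0.5Q)q_X - (114q_X). Setting ∂π_X/∂q_X = 0: 349 - q_X - (1/2)(q_F) = 0.
Forge's profit: π_F = (463 - 0.5Q)q_F - (11q_F). Setting ∂π_F/∂q_F = 0: 452 - q_F - (1/2)(q_X) = 0.
So q_X = (349 - (1/2)q_F) and q_F = (452 - (1/2)q_X).
Solving the pair: q_X = 164, q_F = 370.
Price P = 463 - (1/2)·534 = 196.
Forge's profit: (196 - 11)·370 - 35170 = 33280.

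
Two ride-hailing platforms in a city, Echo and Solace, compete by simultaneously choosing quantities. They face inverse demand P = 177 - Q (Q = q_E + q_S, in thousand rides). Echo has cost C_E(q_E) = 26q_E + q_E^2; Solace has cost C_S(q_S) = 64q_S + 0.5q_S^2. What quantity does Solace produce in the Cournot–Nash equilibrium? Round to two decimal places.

Echo's profit: π_E = (177 - Q)q_E - (26q_E + q_E²). Setting ∂π_E/∂q_E = 0: 151 - 4q_E - (q_S) = 0.
Solace's profit: π_S = (177 - Q)q_S - (64q_S + (1/2)q_S²). Setting ∂π_S/∂q_S = 0: 113 - 3q_S - (q_E) = 0.
Best responses: q_E = (151 - q_S)/4, q_S = (113 - q_E)/3.
Solving the pair: q_E = 340/11, q_S = 301/11.

27.36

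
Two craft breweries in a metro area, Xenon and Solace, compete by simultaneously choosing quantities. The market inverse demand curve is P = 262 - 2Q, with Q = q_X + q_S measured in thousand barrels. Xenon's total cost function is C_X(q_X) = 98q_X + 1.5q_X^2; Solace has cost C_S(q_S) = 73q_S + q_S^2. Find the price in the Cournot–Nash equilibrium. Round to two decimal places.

177.74

Xenon's profit: π_X = (262 - 2Q)q_X - (98q_X + (3/2)q_X²). Setting ∂π_X/∂q_X = 0: 164 - 7q_X - 2(q_S) = 0.
Solace's first-order condition: 189 - 6q_S - 2(q_X) = 0.
Rearranging gives the reaction functions q_X = (164 - 2q_S)/7 and q_S = (189 - 2q_X)/6.
Substituting one into the other gives q_X = 303/19 and q_S = 995/38.
Total output Q = 1601/38, so price P = 262 - 2·(1601/38) = 177.7368.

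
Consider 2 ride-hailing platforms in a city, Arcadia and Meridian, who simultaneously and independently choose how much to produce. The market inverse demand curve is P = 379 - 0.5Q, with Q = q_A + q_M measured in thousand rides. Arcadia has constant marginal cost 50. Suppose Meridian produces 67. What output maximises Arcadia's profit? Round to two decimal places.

295.50

With the rival's output fixed at 67, Arcadia's profit is π_A = (379 - (1/2)·67 - (1/2)q_A)q_A - (50q_A) = (691/2 - (1/2)q_A)q_A - (50q_A).
∂π_A/∂q_A = 591/2 - q_A = 0, so q_A = 591/2.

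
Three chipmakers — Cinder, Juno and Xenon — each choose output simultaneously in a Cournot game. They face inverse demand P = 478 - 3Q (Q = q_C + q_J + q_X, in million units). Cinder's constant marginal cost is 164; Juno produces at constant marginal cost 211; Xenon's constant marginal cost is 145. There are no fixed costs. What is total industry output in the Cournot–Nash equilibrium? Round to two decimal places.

Cinder's profit: π_C = (478 - 3Q)q_C - (164q_C). Setting ∂π_C/∂q_C = 0: 314 - 6q_C - 3(q_J + q_X) = 0.
Juno's first-order condition: 267 - 6q_J - 3(q_C + q_X) = 0.
Xenon's first-order condition: 333 - 6q_X - 3(q_C + q_J) = 0.
Summing all 3 equations gives 914 − 12Q = 0, hence Q = 457/6.
Back-substituting: q_C = (314 − 457/2)/3 = 57/2, q_J = (267 − 457/2)/3 = 77/6, q_X = (333 − 457/2)/3 = 209/6.
Total output Q = 57/2 + 77/6 + 209/6 = 457/6.

76.17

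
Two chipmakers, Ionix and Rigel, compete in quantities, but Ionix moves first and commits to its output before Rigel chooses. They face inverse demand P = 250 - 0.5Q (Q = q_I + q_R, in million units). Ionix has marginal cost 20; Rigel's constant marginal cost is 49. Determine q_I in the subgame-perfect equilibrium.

259

Solve by backward induction. Given q_I, the follower Rigel maximises π_R = (250 - (1/2)q_I - (1/2)q_R)q_R - 49q_R.
Setting the follower's marginal profit to zero, 201 - (1/2)q_I - q_R = 0, i.e. q_R = (201 - (1/2)q_I).
Ionix substitutes q_R(q_I) into its own profit: π_I = q_I(250 - (1/2)q_I - (201 - (1/2)q_I)/2) - 20q_I = (299/2 - (1/4)q_I)q_I - 20q_I.
The leader's first-order condition 259/2 - (1/2)q_I = 0 yields q_I = 259.
Then q_R = (201 - (1/2)·259) = 143/2.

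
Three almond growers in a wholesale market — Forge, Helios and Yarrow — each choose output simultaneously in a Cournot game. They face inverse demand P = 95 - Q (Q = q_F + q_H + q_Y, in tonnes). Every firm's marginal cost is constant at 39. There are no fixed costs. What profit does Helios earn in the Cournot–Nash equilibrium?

Each firm earns π_i = (95 - Q)q_i - 39q_i.
Setting ∂π_i/∂q_i = 0 with rivals' quantities fixed: 56 - 2q_i - Σ_{j≠i} q_j = 0.
By symmetry each firm produces the same amount; substituting Σ_{j≠i} q_j = 2q_i yields q_i = 56/4 = 14.
Price P = 95 - 42 = 53.
Helios's profit: (53 - 39)·14 = 196.

196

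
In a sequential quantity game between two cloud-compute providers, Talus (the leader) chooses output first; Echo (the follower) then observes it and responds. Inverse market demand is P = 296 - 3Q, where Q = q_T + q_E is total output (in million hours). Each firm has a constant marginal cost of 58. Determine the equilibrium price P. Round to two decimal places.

The follower Echo best-responds to any q_T: π_E = (296 - 3Q)q_E - 58q_E.
Follower FOC: 238 - 3q_T - 6q_E = 0, so q_E(q_T) = (238 - 3q_T)/6.
The leader anticipates this reaction. Substituting into P = 296 - 3Q gives P = 177 - (3/2)q_T, so π_T = (177 - (3/2)q_T)q_T - 58q_T.
Leader FOC: 119 - 3q_T = 0, so q_T = 119/3.
Then q_E = (238 - 3·(119/3))/6 = 119/6.
Total output Q = 119/2, so price P = 296 - 3·(119/2) = 235/2.

117.50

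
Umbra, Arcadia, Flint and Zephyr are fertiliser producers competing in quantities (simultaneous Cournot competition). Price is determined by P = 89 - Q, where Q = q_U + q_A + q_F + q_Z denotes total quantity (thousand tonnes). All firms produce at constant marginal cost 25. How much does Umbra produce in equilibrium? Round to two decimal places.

Each firm earns π_i = (89 - Q)q_i - 25q_i.
Setting ∂π_i/∂q_i = 0 with rivals' quantities fixed: 64 - 2q_i - Σ_{j≠i} q_j = 0.
With identical firms every q_j equals q_i, so Σ_{j≠i} q_j = 3q_i and 64 = 5q_i, giving q_i = 64/5.

12.80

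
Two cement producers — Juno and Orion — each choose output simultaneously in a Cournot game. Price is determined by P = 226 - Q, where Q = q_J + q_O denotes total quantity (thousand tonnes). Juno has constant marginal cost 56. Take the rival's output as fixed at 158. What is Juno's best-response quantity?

6

With the rival's output fixed at 158, Juno's profit is π_J = (226 - 158 - q_J)q_J - (56q_J) = (68 - q_J)q_J - (56q_J).
∂π_J/∂q_J = 12 - 2q_J = 0, so q_J = 6.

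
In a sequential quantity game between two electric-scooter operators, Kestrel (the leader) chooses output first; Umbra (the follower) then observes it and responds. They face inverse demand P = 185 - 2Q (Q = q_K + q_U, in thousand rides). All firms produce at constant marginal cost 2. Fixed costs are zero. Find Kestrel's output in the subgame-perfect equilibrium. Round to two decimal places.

45.75

The follower Umbra best-responds to any q_K: π_U = (185 - 2Q)q_U - 2q_U.
Setting the follower's marginal profit to zero, 183 - 2q_K - 4q_U = 0, i.e. q_U = (183 - 2q_K)/4.
The leader anticipates this reaction. Substituting into P = 185 - 2Q gives P = 187/2 - q_K, so π_K = (187/2 - q_K)q_K - 2q_K.
The leader's first-order condition 183/2 - 2q_K = 0 yields q_K = 183/4.
Then q_U = (183 - 2·(183/4))/4 = 183/8.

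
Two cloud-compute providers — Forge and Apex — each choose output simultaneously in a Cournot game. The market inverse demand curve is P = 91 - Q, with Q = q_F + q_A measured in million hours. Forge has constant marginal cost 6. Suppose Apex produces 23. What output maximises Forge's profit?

31

With the rival's output fixed at 23, Forge's profit is π_F = (91 - 23 - q_F)q_F - (6q_F) = (68 - q_F)q_F - (6q_F).
∂π_F/∂q_F = 62 - 2q_F = 0, so q_F = 31.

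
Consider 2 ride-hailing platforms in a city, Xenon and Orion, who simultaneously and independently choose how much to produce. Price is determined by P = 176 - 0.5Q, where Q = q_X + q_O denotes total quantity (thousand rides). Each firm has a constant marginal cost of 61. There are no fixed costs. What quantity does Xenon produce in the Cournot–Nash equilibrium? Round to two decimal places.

76.67

Each firm earns π_i = (176 - 0.5Q)q_i - 61q_i.
Setting ∂π_i/∂q_i = 0 with rivals' quantities fixed: 115 - q_i - (1/2)q_j = 0.
By symmetry each firm produces the same amount; substituting q_j = q_i yields q_i = 115/(3/2) = 230/3.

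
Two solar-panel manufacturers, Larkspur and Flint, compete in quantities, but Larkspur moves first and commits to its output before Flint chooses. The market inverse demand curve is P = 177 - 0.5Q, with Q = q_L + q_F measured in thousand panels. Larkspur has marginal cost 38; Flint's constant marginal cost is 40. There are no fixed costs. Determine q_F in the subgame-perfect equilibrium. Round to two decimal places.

66.50

Solve by backward induction. Given q_L, the follower Flint maximises π_F = (177 - (1/2)q_L - (1/2)q_F)q_F - 40q_F.
Follower FOC: 137 - (1/2)q_L - q_F = 0, so q_F(q_L) = (137 - (1/2)q_L).
The leader anticipates this reaction. Substituting into P = 177 - 0.5Q gives P = 217/2 - (1/4)q_L, so π_L = (217/2 - (1/4)q_L)q_L - 38q_L.
The leader's first-order condition 141/2 - (1/2)q_L = 0 yields q_L = 141.
Then q_F = (137 - (1/2)·141) = 133/2.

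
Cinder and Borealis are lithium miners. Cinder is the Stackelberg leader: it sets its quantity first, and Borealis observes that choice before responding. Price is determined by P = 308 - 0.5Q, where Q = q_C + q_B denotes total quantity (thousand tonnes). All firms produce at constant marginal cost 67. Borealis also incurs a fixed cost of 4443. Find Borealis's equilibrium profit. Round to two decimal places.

2817.13

The follower Borealis best-responds to any q_C: π_B = (308 - 0.5Q)q_B - 67q_B.
∂π_B/∂q_B = 241 - (1/2)q_C - q_B = 0 gives the reaction function q_B = (241 - (1/2)q_C).
Cinder substitutes q_B(q_C) into its own profit: π_C = q_C(308 - (1/2)q_C - (241 - (1/2)q_C)/2) - 67q_C = (375/2 - (1/4)q_C)q_C - 67q_C.
Maximising: ∂π_C/∂q_C = 241/2 - (1/2)q_C = 0, giving q_C = 241.
Then q_B = (241 - (1/2)·241) = 241/2.
Price P = 308 - (1/2)·(723/2) = 509/4.
Borealis's profit: (509/4 - 67)·(241/2) - 4443 = 2817.1250.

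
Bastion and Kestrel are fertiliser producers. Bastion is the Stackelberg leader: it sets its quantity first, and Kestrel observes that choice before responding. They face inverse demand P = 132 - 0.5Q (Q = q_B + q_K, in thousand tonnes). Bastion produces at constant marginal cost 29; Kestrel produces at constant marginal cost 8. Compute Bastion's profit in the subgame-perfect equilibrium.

Solve by backward induction. Given q_B, the follower Kestrel maximises π_K = (132 - (1/2)q_B - (1/2)q_K)q_K - 8q_K.
Setting the follower's marginal profit to zero, 124 - (1/2)q_B - q_K = 0, i.e. q_K = (124 - (1/2)q_B).
Bastion substitutes q_K(q_B) into its own profit: π_B = q_B(132 - (1/2)q_B - (124 - (1/2)q_B)/2) - 29q_B = (70 - (1/4)q_B)q_B - 29q_B.
Maximising: ∂π_B/∂q_B = 41 - (1/2)q_B = 0, giving q_B = 82.
Then q_K = (124 - (1/2)·82) = 83.
Price P = 132 - (1/2)·165 = 99/2.
Bastion's profit: (99/2 - 29)·82 = 1681.

1681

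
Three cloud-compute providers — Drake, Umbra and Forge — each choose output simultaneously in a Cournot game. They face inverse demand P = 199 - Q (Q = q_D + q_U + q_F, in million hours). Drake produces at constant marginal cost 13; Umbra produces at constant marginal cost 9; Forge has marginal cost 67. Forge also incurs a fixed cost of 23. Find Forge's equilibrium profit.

Drake's profit: π_D = (199 - Q)q_D - (13q_D). Setting ∂π_D/∂q_D = 0: 186 - 2q_D - (q_U + q_F) = 0.
Umbra's first-order condition: 190 - 2q_U - (q_D + q_F) = 0.
Forge's profit: π_F = (199 - Q)q_F - (67q_F). Setting ∂π_F/∂q_F = 0: 132 - 2q_F - (q_D + q_U) = 0.
Summing all 3 equations gives 508 − 4Q = 0, hence Q = 127.
Back-substituting: q_D = (186 − 127) = 59, q_U = (190 − 127) = 63, q_F = (132 − 127) = 5.
Price P = 199 - 127 = 72.
Forge's profit: (72 - 67)·5 - 23 = 2.

2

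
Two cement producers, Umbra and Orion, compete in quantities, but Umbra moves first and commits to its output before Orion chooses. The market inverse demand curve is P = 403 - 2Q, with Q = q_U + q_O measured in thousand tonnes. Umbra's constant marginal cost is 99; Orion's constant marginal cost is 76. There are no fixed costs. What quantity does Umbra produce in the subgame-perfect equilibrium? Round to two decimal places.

70.25

The follower Orion best-responds to any q_U: π_O = (403 - 2Q)q_O - 76q_O.
Follower FOC: 327 - 2q_U - 4q_O = 0, so q_O(q_U) = (327 - 2q_U)/4.
The leader anticipates this reaction. Substituting into P = 403 - 2Q gives P = 479/2 - q_U, so π_U = (479/2 - q_U)q_U - 99q_U.
Maximising: ∂π_U/∂q_U = 281/2 - 2q_U = 0, giving q_U = 281/4.
Then q_O = (327 - 2·(281/4))/4 = 373/8.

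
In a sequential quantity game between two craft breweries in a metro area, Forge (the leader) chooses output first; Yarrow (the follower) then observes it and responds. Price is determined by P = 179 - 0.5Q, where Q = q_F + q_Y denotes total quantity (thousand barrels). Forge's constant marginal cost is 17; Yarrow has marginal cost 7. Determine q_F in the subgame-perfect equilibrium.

Solve by backward induction. Given q_F, the follower Yarrow maximises π_Y = (179 - (1/2)q_F - (1/2)q_Y)q_Y - 7q_Y.
Setting the follower's marginal profit to zero, 172 - (1/2)q_F - q_Y = 0, i.e. q_Y = (172 - (1/2)q_F).
Forge substitutes q_Y(q_F) into its own profit: π_F = q_F(179 - (1/2)q_F - (172 - (1/2)q_F)/2) - 17q_F = (93 - (1/4)q_F)q_F - 17q_F.
Leader FOC: 76 - (1/2)q_F = 0, so q_F = 152.
Then q_Y = (172 - (1/2)·152) = 96.

152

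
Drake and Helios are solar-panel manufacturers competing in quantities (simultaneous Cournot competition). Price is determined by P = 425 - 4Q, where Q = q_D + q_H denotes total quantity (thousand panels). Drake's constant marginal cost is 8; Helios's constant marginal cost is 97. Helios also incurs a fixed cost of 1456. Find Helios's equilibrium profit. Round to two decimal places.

130.69

Drake's profit: π_D = (425 - 4Q)q_D - (8q_D). Setting ∂π_D/∂q_D = 0: 417 - 8q_D - 4(q_H) = 0.
Helios's profit: π_H = (425 - 4Q)q_H - (97q_H). Setting ∂π_H/∂q_H = 0: 328 - 8q_H - 4(q_D) = 0.
Best responses: q_D = (417 - 4q_H)/8, q_H = (328 - 4q_D)/8.
Substituting one into the other gives q_D = 253/6 and q_H = 239/12.
Price P = 425 - 4·(745/12) = 530/3.
Helios's profit: (530/3 - 97)·(239/12) - 1456 = 130.6944.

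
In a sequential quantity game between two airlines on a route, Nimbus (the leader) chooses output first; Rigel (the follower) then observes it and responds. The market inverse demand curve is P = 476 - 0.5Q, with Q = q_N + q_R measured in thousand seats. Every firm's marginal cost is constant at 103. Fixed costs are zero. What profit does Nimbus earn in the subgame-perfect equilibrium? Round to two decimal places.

34782.25

The follower Rigel best-responds to any q_N: π_R = (476 - 0.5Q)q_R - 103q_R.
Setting the follower's marginal profit to zero, 373 - (1/2)q_N - q_R = 0, i.e. q_R = (373 - (1/2)q_N).
The leader anticipates this reaction. Substituting into P = 476 - 0.5Q gives P = 579/2 - (1/4)q_N, so π_N = (579/2 - (1/4)q_N)q_N - 103q_N.
Maximising: ∂π_N/∂q_N = 373/2 - (1/2)q_N = 0, giving q_N = 373.
Then q_R = (373 - (1/2)·373) = 373/2.
Price P = 476 - (1/2)·(1119/2) = 785/4.
Nimbus's profit: (785/4 - 103)·373 = 34782.2500.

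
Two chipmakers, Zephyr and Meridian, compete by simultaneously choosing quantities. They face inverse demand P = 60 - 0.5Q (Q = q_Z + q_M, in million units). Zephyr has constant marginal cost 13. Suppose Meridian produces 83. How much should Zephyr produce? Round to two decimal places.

With the rival's output fixed at 83, Zephyr's profit is π_Z = (60 - (1/2)·83 - (1/2)q_Z)q_Z - (13q_Z) = (37/2 - (1/2)q_Z)q_Z - (13q_Z).
∂π_Z/∂q_Z = 11/2 - q_Z = 0, so q_Z = 11/2.

5.50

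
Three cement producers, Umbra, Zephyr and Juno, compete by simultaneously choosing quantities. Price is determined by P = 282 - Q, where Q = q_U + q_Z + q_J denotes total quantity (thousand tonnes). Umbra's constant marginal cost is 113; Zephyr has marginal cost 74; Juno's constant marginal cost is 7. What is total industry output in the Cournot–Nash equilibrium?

163

Umbra's profit: π_U = (282 - Q)q_U - (113q_U). Setting ∂π_U/∂q_U = 0: 169 - 2q_U - (q_Z + q_J) = 0.
Zephyr's first-order condition: 208 - 2q_Z - (q_U + q_J) = 0.
Juno's profit: π_J = (282 - Q)q_J - (7q_J). Setting ∂π_J/∂q_J = 0: 275 - 2q_J - (q_U + q_Z) = 0.
Summing all 3 equations gives 652 − 4Q = 0, hence Q = 163.
Back-substituting: q_U = (169 − 163) = 6, q_Z = (208 − 163) = 45, q_J = (275 − 163) = 112.
Total output Q = 6 + 45 + 112 = 163.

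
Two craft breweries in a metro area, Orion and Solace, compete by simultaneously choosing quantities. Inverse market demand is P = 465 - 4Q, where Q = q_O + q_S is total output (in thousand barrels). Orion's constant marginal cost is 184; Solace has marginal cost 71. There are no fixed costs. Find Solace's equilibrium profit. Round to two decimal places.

Orion's profit: π_O = (465 - 4Q)q_O - (184q_O). Setting ∂π_O/∂q_O = 0: 281 - 8q_O - 4(q_S) = 0.
Solace's first-order condition: 394 - 8q_S - 4(q_O) = 0.
So q_O = (281 - 4q_S)/8 and q_S = (394 - 4q_O)/8.
Solving the pair: q_O = 14, q_S = 169/4.
Price P = 465 - 4·(225/4) = 240.
Solace's profit: (240 - 71)·(169/4) = 7140.2500.

7140.25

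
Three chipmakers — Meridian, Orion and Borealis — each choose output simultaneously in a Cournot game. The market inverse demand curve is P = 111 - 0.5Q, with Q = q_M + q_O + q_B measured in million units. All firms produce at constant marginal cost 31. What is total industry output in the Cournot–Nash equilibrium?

120

A representative firm's profit is π_i = q_i(111 - 0.5Q) - 31q_i.
Setting ∂π_i/∂q_i = 0 with rivals' quantities fixed: 80 - q_i - (1/2)·Σ_{j≠i} q_j = 0.
With identical firms every q_j equals q_i, so Σ_{j≠i} q_j = 2q_i and 80 = 2q_i, giving q_i = 40.
Total output Q = 40 + 40 + 40 = 120.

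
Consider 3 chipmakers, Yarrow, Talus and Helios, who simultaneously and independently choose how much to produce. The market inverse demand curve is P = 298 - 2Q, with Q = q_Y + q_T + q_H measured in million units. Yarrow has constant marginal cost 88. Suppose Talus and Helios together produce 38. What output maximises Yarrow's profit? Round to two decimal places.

With rivals' combined output fixed at 38, Yarrow's profit is π_Y = (298 - 2·38 - 2q_Y)q_Y - (88q_Y) = (222 - 2q_Y)q_Y - (88q_Y).
∂π_Y/∂q_Y = 134 - 4q_Y = 0, so q_Y = 67/2.

33.50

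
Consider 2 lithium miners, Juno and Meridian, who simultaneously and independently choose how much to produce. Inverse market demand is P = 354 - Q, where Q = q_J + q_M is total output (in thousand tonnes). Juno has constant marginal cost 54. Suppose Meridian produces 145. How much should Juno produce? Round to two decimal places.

With the rival's output fixed at 145, Juno's profit is π_J = (354 - 145 - q_J)q_J - (54q_J) = (209 - q_J)q_J - (54q_J).
∂π_J/∂q_J = 155 - 2q_J = 0, so q_J = 155/2.

77.50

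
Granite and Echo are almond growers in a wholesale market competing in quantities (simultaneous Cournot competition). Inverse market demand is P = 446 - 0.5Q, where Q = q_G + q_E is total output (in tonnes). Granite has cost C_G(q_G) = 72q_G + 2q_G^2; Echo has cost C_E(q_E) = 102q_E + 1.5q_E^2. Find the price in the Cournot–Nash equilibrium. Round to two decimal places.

Granite's profit: π_G = (446 - 0.5Q)q_G - (72q_G + 2q_G²). Setting ∂π_G/∂q_G = 0: 374 - 5q_G - (1/2)(q_E) = 0.
Echo's profit: π_E = (446 - 0.5Q)q_E - (102q_E + (3/2)q_E²). Setting ∂π_E/∂q_E = 0: 344 - 4q_E - (1/2)(q_G) = 0.
Best responses: q_G = (374 - (1/2)q_E)/5, q_E = (344 - (1/2)q_G)/4.
Substituting one into the other gives q_G = 67.0380 and q_E = 77.6203.
Total output Q = 144.6582, so price P = 446 - (1/2)·144.6582 = 373.6709.

373.67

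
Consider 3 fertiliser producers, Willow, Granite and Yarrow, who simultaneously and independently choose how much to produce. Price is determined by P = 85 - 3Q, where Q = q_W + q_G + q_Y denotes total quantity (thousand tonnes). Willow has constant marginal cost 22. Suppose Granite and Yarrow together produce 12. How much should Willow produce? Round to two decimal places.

4.50

With rivals' combined output fixed at 12, Willow's profit is π_W = (85 - 3·12 - 3q_W)q_W - (22q_W) = (49 - 3q_W)q_W - (22q_W).
∂π_W/∂q_W = 27 - 6q_W = 0, so q_W = 9/2.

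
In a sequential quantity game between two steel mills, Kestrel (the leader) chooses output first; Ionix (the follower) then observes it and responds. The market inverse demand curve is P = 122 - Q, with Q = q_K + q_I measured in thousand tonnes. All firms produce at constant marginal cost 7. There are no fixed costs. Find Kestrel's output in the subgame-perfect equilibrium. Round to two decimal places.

57.50

Solve by backward induction. Given q_K, the follower Ionix maximises π_I = (122 - q_K - q_I)q_I - 7q_I.
Setting the follower's marginal profit to zero, 115 - q_K - 2q_I = 0, i.e. q_I = (115 - q_K)/2.
The leader anticipates this reaction. Substituting into P = 122 - Q gives P = 129/2 - (1/2)q_K, so π_K = (129/2 - (1/2)q_K)q_K - 7q_K.
Leader FOC: 115/2 - q_K = 0, so q_K = 115/2.
Then q_I = (115 - 115/2)/2 = 115/4.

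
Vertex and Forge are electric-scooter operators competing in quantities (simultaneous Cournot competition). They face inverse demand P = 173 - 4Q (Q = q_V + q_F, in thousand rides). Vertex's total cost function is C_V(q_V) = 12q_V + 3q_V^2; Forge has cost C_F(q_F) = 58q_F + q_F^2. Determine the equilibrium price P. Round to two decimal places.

104.74

Vertex's profit: π_V = (173 - 4Q)q_V - (12q_V + 3q_V²). Setting ∂π_V/∂q_V = 0: 161 - 14q_V - 4(q_F) = 0.
Forge's profit: π_F = (173 - 4Q)q_F - (58q_F + q_F²). Setting ∂π_F/∂q_F = 0: 115 - 10q_F - 4(q_V) = 0.
Best responses: q_V = (161 - 4q_F)/14, q_F = (115 - 4q_V)/10.
Solving the pair: q_V = 575/62, q_F = 483/62.
Total output Q = 529/31, so price P = 173 - 4·(529/31) = 104.7419.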